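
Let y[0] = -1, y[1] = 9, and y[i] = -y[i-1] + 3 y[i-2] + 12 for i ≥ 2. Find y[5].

156

y[2] = -9 + 3(-1) + 12 = 0
y[3] = -0 + 3(9) + 12 = 39
y[4] = -39 + 3(0) + 12 = -27
y[5] = -(-27) + 3(39) + 12 = 156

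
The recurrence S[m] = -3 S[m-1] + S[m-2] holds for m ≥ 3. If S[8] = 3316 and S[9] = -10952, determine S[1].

Rearranging, S[m-2] = S[m] + 3 S[m-1].
S[7] = -10952 + 3*3316 = -1004
S[6] = 3316 + 3*(-1004) = 304
S[5] = -1004 + 3*304 = -92
S[4] = 304 + 3*(-92) = 28
S[3] = -92 + 3*28 = -8
S[2] = 28 + 3*(-8) = 4
S[1] = -8 + 3*4 = 4

4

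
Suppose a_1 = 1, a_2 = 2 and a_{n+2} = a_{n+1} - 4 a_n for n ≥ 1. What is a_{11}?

1294

a_3 = 2 - 4·1 = -2
a_4 = (-2) - 4·2 = -10
a_5 = (-10) - 4·(-2) = -2
a_6 = (-2) - 4·(-10) = 38
a_7 = 38 - 4·(-2) = 46
a_8 = 46 - 4·38 = -106
a_9 = (-106) - 4·46 = -290
a_{10} = (-290) - 4·(-106) = 134
a_{11} = 134 - 4·(-290) = 1294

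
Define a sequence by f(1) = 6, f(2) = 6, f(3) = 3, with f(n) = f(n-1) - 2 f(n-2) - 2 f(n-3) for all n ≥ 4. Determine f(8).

201

f(4) = 3 - 2(6) - 2(6) = -21
f(5) = (-21) - 2(3) - 2(6) = -39
f(6) = (-39) - 2(-21) - 2(3) = -3
f(7) = (-3) - 2(-39) - 2(-21) = 117
f(8) = 117 - 2(-3) - 2(-39) = 201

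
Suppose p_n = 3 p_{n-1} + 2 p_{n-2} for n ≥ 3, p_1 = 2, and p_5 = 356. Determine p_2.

Let p_2 = w.
p_3 = 4 + 3w
p_4 = 12 + 11w
p_5 = 44 + 39w
So 44 + 39w = 356, giving w = 8.

8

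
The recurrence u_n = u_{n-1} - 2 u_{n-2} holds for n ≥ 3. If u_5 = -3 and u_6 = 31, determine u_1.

6

Rearranging, u_{n-2} = (u_n - u_{n-1}) / -2.
u_4 = (31 - (-3)) / -2 = 34/-2 = -17
u_3 = (-3 - (-17)) / -2 = 14/-2 = -7
u_2 = (-17 - (-7)) / -2 = -10/-2 = 5
u_1 = (-7 - 5) / -2 = -12/-2 = 6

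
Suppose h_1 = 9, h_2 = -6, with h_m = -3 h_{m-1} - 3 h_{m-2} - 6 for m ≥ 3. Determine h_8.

138

h_3 = -3(-6) - 3(9) - 6 = -15
h_4 = -3(-15) - 3(-6) - 6 = 57
h_5 = -3(57) - 3(-15) - 6 = -132
h_6 = -3(-132) - 3(57) - 6 = 219
h_7 = -3(219) - 3(-132) - 6 = -267
h_8 = -3(-267) - 3(219) - 6 = 138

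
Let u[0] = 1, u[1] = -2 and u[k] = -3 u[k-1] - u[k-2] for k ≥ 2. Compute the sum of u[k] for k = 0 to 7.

-441

u[2] = -3·(-2) - 1 = 5
u[3] = -3·5 - (-2) = -13
u[4] = -3·(-13) - 5 = 34
u[5] = -3·34 - (-13) = -89
u[6] = -3·(-89) - 34 = 233
u[7] = -3·233 - (-89) = -610
Sum = 1 + (-2) + 5 + (-13) + 34 + (-89) + 233 + (-610) = -441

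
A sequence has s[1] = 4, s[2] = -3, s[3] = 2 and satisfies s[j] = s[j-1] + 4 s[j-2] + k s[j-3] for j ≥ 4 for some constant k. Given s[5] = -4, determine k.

s[4] = -10 + 4k
s[5] = -2 + k
So -2 + k = -4, giving k = -2.

-2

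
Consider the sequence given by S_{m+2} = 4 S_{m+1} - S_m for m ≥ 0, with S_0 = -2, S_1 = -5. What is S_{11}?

S_2 = 4(-5) - (-2) = -18
S_3 = 4(-18) - (-5) = -67
S_4 = 4(-67) - (-18) = -250
S_5 = 4(-250) - (-67) = -933
S_6 = 4(-933) - (-250) = -3482
S_7 = 4(-3482) - (-933) = -12995
S_8 = 4(-12995) - (-3482) = -48498
S_9 = 4(-48498) - (-12995) = -180997
S_{10} = 4(-180997) - (-48498) = -675490
S_{11} = 4(-675490) - (-180997) = -2520963

-2520963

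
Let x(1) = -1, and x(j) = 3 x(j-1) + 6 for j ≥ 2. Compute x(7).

x(2) = 3*(-1) + 6 = 3
x(3) = 3*3 + 6 = 15
x(4) = 3*15 + 6 = 51
x(5) = 3*51 + 6 = 159
x(6) = 3*159 + 6 = 483
x(7) = 3*483 + 6 = 1455

1455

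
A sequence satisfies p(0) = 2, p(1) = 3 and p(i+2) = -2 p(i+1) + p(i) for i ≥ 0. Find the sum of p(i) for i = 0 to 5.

49

p(2) = -2(3) + 2 = -4
p(3) = -2(-4) + 3 = 11
p(4) = -2(11) + (-4) = -26
p(5) = -2(-26) + 11 = 63
Sum = 2 + 3 + (-4) + 11 + (-26) + 63 = 49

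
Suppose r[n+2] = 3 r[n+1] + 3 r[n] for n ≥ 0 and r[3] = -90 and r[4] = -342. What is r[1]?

-6

Rearranging, r[n-2] = (r[n] - 3 r[n-1]) / 3.
r[2] = (-342 - 3(-90)) / 3 = -72/3 = -24
r[1] = (-90 - 3(-24)) / 3 = -18/3 = -6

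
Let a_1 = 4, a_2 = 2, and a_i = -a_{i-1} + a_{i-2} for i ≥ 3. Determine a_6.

a_3 = -2 + 4 = 2
a_4 = -2 + 2 = 0
a_5 = -0 + 2 = 2
a_6 = -2 + 0 = -2

-2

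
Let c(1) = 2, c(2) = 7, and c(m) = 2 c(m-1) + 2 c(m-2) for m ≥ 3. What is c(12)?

c(3) = 2(7) + 2(2) = 18
c(4) = 2(18) + 2(7) = 50
c(5) = 2(50) + 2(18) = 136
c(6) = 2(136) + 2(50) = 372
c(7) = 2(372) + 2(136) = 1016
c(8) = 2(1016) + 2(372) = 2776
c(9) = 2(2776) + 2(1016) = 7584
c(10) = 2(7584) + 2(2776) = 20720
c(11) = 2(20720) + 2(7584) = 56608
c(12) = 2(56608) + 2(20720) = 154656

154656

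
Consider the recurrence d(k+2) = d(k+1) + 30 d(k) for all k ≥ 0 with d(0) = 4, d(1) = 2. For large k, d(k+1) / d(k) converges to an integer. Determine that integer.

6

The characteristic equation is r^2 - r - 30 = 0, which factors as (r - 6)(r + 5) = 0.
So the roots are 6 and -5. Since |6| > |-5| and the coefficient of 6^k is non-zero, the ratio tends to 6.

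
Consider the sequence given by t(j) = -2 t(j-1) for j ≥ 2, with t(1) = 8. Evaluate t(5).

t(2) = -2(8) = -16
t(3) = -2(-16) = 32
t(4) = -2(32) = -64
t(5) = -2(-64) = 128

128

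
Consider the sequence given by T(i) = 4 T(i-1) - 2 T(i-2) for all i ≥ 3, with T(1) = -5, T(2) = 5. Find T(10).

176720

T(3) = 4*5 - 2*(-5) = 30
T(4) = 4*30 - 2*5 = 110
T(5) = 4*110 - 2*30 = 380
T(6) = 4*380 - 2*110 = 1300
T(7) = 4*1300 - 2*380 = 4440
T(8) = 4*4440 - 2*1300 = 15160
T(9) = 4*15160 - 2*4440 = 51760
T(10) = 4*51760 - 2*15160 = 176720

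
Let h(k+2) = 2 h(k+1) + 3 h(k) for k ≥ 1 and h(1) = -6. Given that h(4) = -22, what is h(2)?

2

Let h(2) = x.
h(3) = -18 + 2x
h(4) = -36 + 7x
So -36 + 7x = -22, giving x = 2.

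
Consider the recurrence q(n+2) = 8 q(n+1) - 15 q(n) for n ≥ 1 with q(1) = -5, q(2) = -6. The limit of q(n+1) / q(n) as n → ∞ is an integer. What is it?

5

The characteristic equation is r^2 - 8r + 15 = 0, which factors as (r - 5)(r - 3) = 0.
So the roots are 5 and 3. Since |5| > |3| and the coefficient of 5^n is non-zero, the ratio tends to 5.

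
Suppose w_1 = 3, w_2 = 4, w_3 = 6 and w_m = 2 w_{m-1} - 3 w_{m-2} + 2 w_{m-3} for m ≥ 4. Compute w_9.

18

w_4 = 2·6 - 3·4 + 2·3 = 6
w_5 = 2·6 - 3·6 + 2·4 = 2
w_6 = 2·2 - 3·6 + 2·6 = -2
w_7 = 2·(-2) - 3·2 + 2·6 = 2
w_8 = 2·2 - 3·(-2) + 2·2 = 14
w_9 = 2·14 - 3·2 + 2·(-2) = 18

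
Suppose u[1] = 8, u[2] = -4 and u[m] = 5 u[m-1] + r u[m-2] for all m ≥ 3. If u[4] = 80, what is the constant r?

u[3] = -20 + 8r
u[4] = -100 + 36r
So -100 + 36r = 80, giving r = 5.

5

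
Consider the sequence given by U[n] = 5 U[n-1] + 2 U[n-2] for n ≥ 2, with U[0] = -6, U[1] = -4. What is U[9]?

-4044984

U[2] = 5·(-4) + 2·(-6) = -32
U[3] = 5·(-32) + 2·(-4) = -168
U[4] = 5·(-168) + 2·(-32) = -904
U[5] = 5·(-904) + 2·(-168) = -4856
U[6] = 5·(-4856) + 2·(-904) = -26088
U[7] = 5·(-26088) + 2·(-4856) = -140152
U[8] = 5·(-140152) + 2·(-26088) = -752936
U[9] = 5·(-752936) + 2·(-140152) = -4044984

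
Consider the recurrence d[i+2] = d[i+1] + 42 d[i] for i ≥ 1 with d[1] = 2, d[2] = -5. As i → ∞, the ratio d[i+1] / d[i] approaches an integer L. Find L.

The characteristic equation is r^2 - r - 42 = 0, which factors as (r - 7)(r + 6) = 0.
So the roots are 7 and -6. Since |7| > |-6| and the coefficient of 7^i is non-zero, the ratio tends to 7.

7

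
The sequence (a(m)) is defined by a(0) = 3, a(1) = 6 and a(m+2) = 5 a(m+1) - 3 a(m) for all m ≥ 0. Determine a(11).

a(2) = 5(6) - 3(3) = 21
a(3) = 5(21) - 3(6) = 87
a(4) = 5(87) - 3(21) = 372
a(5) = 5(372) - 3(87) = 1599
a(6) = 5(1599) - 3(372) = 6879
a(7) = 5(6879) - 3(1599) = 29598
a(8) = 5(29598) - 3(6879) = 127353
a(9) = 5(127353) - 3(29598) = 547971
a(10) = 5(547971) - 3(127353) = 2357796
a(11) = 5(2357796) - 3(547971) = 10145067

10145067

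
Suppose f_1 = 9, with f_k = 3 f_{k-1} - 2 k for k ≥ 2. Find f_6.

1587

f_2 = 3*9 - 4 = 23
f_3 = 3*23 - 6 = 63
f_4 = 3*63 - 8 = 181
f_5 = 3*181 - 10 = 533
f_6 = 3*533 - 12 = 1587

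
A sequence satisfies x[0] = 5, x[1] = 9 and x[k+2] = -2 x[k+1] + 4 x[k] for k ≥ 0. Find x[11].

x[2] = -2(9) + 4(5) = 2
x[3] = -2(2) + 4(9) = 32
x[4] = -2(32) + 4(2) = -56
x[5] = -2(-56) + 4(32) = 240
x[6] = -2(240) + 4(-56) = -704
x[7] = -2(-704) + 4(240) = 2368
x[8] = -2(2368) + 4(-704) = -7552
x[9] = -2(-7552) + 4(2368) = 24576
x[10] = -2(24576) + 4(-7552) = -79360
x[11] = -2(-79360) + 4(24576) = 257024

257024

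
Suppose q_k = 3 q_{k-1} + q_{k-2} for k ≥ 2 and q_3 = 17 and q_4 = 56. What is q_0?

-1

Rearranging, q_{k-2} = q_k - 3 q_{k-1}.
q_2 = 56 - 3·17 = 5
q_1 = 17 - 3·5 = 2
q_0 = 5 - 3·2 = -1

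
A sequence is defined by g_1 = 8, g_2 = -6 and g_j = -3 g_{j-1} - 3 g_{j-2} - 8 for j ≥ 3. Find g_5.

g_3 = -3(-6) - 3(8) - 8 = -14
g_4 = -3(-14) - 3(-6) - 8 = 52
g_5 = -3(52) - 3(-14) - 8 = -122

-122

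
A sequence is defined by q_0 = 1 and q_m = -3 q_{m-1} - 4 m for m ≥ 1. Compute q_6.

q_1 = -3*1 - 4 = -7
q_2 = -3*(-7) - 8 = 13
q_3 = -3*13 - 12 = -51
q_4 = -3*(-51) - 16 = 137
q_5 = -3*137 - 20 = -431
q_6 = -3*(-431) - 24 = 1269

1269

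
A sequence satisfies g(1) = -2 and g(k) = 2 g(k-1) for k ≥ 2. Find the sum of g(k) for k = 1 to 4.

-30

g(2) = 2(-2) = -4
g(3) = 2(-4) = -8
g(4) = 2(-8) = -16
Sum = (-2) + (-4) + (-8) + (-16) = -30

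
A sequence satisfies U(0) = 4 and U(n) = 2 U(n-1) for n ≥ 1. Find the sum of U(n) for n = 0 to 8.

2044

U(1) = 2(4) = 8
U(2) = 2(8) = 16
U(3) = 2(16) = 32
U(4) = 2(32) = 64
U(5) = 2(64) = 128
U(6) = 2(128) = 256
U(7) = 2(256) = 512
U(8) = 2(512) = 1024
Sum = 4 + 8 + 16 + 32 + 64 + 128 + 256 + 512 + 1024 = 2044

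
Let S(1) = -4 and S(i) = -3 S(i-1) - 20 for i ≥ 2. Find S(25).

The fixed point is -20/(1 + 3) = -5, so S(i) + 5 = -3(S(i-1) + 5).
Hence S(i) = 1·(-3)^{i-1} - 5.
S(25) = 1·(-3)^{24} - 5 = 1·282429536481 - 5 = 282429536476.

282429536476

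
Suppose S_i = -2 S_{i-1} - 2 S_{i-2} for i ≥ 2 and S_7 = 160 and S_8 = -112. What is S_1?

Rearranging, S_{i-2} = (S_i + 2 S_{i-1}) / -2.
S_6 = (-112 + 2(160)) / -2 = 208/-2 = -104
S_5 = (160 + 2(-104)) / -2 = -48/-2 = 24
S_4 = (-104 + 2(24)) / -2 = -56/-2 = 28
S_3 = (24 + 2(28)) / -2 = 80/-2 = -40
S_2 = (28 + 2(-40)) / -2 = -52/-2 = 26
S_1 = (-40 + 2(26)) / -2 = 12/-2 = -6

-6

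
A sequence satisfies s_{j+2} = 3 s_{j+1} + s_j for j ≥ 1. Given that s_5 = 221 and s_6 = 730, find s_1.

-1

Rearranging, s_{j-2} = s_j - 3 s_{j-1}.
s_4 = 730 - 3(221) = 67
s_3 = 221 - 3(67) = 20
s_2 = 67 - 3(20) = 7
s_1 = 20 - 3(7) = -1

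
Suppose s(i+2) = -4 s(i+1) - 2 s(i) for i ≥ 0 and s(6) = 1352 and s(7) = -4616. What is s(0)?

Rearranging, s(i-2) = (s(i) + 4 s(i-1)) / -2.
s(5) = (-4616 + 4*1352) / -2 = 792/-2 = -396
s(4) = (1352 + 4*(-396)) / -2 = -232/-2 = 116
s(3) = (-396 + 4*116) / -2 = 68/-2 = -34
s(2) = (116 + 4*(-34)) / -2 = -20/-2 = 10
s(1) = (-34 + 4*10) / -2 = 6/-2 = -3
s(0) = (10 + 4*(-3)) / -2 = -2/-2 = 1

1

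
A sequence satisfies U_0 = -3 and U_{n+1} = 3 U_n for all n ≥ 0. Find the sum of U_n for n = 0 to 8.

U_1 = 3*(-3) = -9
U_2 = 3*(-9) = -27
U_3 = 3*(-27) = -81
U_4 = 3*(-81) = -243
U_5 = 3*(-243) = -729
U_6 = 3*(-729) = -2187
U_7 = 3*(-2187) = -6561
U_8 = 3*(-6561) = -19683
Sum = (-3) + (-9) + (-27) + (-81) + (-243) + (-729) + (-2187) + (-6561) + (-19683) = -29523

-29523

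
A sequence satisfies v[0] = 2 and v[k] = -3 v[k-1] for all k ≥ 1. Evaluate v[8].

v[1] = -3·2 = -6
v[2] = -3·(-6) = 18
v[3] = -3·18 = -54
v[4] = -3·(-54) = 162
v[5] = -3·162 = -486
v[6] = -3·(-486) = 1458
v[7] = -3·1458 = -4374
v[8] = -3·(-4374) = 13122

13122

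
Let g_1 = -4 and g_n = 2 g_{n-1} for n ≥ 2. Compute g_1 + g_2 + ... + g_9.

g_2 = 2(-4) = -8
g_3 = 2(-8) = -16
g_4 = 2(-16) = -32
g_5 = 2(-32) = -64
g_6 = 2(-64) = -128
g_7 = 2(-128) = -256
g_8 = 2(-256) = -512
g_9 = 2(-512) = -1024
Sum = (-4) + (-8) + (-16) + (-32) + (-64) + (-128) + (-256) + (-512) + (-1024) = -2044

-2044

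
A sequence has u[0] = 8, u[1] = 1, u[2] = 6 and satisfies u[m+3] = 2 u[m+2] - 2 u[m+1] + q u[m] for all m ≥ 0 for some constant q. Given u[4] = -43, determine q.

-3

u[3] = 10 + 8q
u[4] = 8 + 17q
So 8 + 17q = -43, giving q = -3.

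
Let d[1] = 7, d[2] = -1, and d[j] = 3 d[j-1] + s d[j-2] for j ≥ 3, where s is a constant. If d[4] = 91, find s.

5

d[3] = -3 + 7s
d[4] = -9 + 20s
So -9 + 20s = 91, giving s = 5.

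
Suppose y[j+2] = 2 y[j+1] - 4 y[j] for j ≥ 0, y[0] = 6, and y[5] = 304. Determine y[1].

Let y[1] = v.
y[2] = -24 + 2v
y[3] = -48
y[4] = -8v
y[5] = 192 - 16v
So 192 - 16v = 304, giving v = -7.

-7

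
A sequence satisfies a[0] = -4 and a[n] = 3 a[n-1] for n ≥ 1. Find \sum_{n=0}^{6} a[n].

a[1] = 3*(-4) = -12
a[2] = 3*(-12) = -36
a[3] = 3*(-36) = -108
a[4] = 3*(-108) = -324
a[5] = 3*(-324) = -972
a[6] = 3*(-972) = -2916
Sum = (-4) + (-12) + (-36) + (-108) + (-324) + (-972) + (-2916) = -4372

-4372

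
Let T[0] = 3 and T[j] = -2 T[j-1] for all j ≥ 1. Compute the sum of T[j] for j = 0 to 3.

-15

T[1] = -2*3 = -6
T[2] = -2*(-6) = 12
T[3] = -2*12 = -24
Sum = 3 + (-6) + 12 + (-24) = -15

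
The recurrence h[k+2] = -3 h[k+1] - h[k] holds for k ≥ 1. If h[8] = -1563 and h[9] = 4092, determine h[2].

Rearranging, h[k-2] = -(h[k] + 3 h[k-1]).
h[7] = -(4092 + 3·(-1563)) = 597
h[6] = -(-1563 + 3·597) = -228
h[5] = -(597 + 3·(-228)) = 87
h[4] = -(-228 + 3·87) = -33
h[3] = -(87 + 3·(-33)) = 12
h[2] = -(-33 + 3·12) = -3

-3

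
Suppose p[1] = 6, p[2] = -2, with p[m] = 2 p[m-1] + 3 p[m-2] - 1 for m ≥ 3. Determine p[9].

p[3] = 2(-2) + 3(6) - 1 = 13
p[4] = 2(13) + 3(-2) - 1 = 19
p[5] = 2(19) + 3(13) - 1 = 76
p[6] = 2(76) + 3(19) - 1 = 208
p[7] = 2(208) + 3(76) - 1 = 643
p[8] = 2(643) + 3(208) - 1 = 1909
p[9] = 2(1909) + 3(643) - 1 = 5746

5746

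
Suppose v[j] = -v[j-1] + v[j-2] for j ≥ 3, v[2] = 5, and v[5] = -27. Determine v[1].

Let v[1] = y.
v[3] = -5 + y
v[4] = 10 - y
v[5] = -15 + 2y
So -15 + 2y = -27, giving y = -6.

-6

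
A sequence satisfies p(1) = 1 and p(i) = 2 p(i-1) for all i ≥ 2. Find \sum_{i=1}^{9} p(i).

511

p(2) = 2(1) = 2
p(3) = 2(2) = 4
p(4) = 2(4) = 8
p(5) = 2(8) = 16
p(6) = 2(16) = 32
p(7) = 2(32) = 64
p(8) = 2(64) = 128
p(9) = 2(128) = 256
Sum = 1 + 2 + 4 + 8 + 16 + 32 + 64 + 128 + 256 = 511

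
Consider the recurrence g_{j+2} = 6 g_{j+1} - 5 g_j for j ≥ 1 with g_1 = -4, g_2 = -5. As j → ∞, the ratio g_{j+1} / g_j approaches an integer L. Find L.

The characteristic equation is r^2 - 6r + 5 = 0, which factors as (r - 5)(r - 1) = 0.
So the roots are 5 and 1. Since |5| > |1| and the coefficient of 5^j is non-zero, the ratio tends to 5.

5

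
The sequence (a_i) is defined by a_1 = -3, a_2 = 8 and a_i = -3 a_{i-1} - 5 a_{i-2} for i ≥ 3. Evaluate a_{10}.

a_3 = -3*8 - 5*(-3) = -9
a_4 = -3*(-9) - 5*8 = -13
a_5 = -3*(-13) - 5*(-9) = 84
a_6 = -3*84 - 5*(-13) = -187
a_7 = -3*(-187) - 5*84 = 141
a_8 = -3*141 - 5*(-187) = 512
a_9 = -3*512 - 5*141 = -2241
a_{10} = -3*(-2241) - 5*512 = 4163

4163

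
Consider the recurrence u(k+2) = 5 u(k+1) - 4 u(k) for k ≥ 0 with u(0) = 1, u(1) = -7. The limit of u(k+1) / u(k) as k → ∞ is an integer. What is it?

4

The characteristic equation is r^2 - 5r + 4 = 0, which factors as (r - 4)(r - 1) = 0.
So the roots are 4 and 1. Since |4| > |1| and the coefficient of 4^k is non-zero, the ratio tends to 4.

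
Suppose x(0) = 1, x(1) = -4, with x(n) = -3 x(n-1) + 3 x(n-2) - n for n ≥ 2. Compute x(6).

2859

x(2) = -3(-4) + 3(1) - 2 = 13
x(3) = -3(13) + 3(-4) - 3 = -54
x(4) = -3(-54) + 3(13) - 4 = 197
x(5) = -3(197) + 3(-54) - 5 = -758
x(6) = -3(-758) + 3(197) - 6 = 2859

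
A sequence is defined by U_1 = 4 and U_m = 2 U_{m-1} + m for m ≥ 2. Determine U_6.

216

U_2 = 2(4) + 2 = 10
U_3 = 2(10) + 3 = 23
U_4 = 2(23) + 4 = 50
U_5 = 2(50) + 5 = 105
U_6 = 2(105) + 6 = 216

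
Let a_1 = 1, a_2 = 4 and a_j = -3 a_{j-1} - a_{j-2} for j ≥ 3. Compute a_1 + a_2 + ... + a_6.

a_3 = -3(4) - 1 = -13
a_4 = -3(-13) - 4 = 35
a_5 = -3(35) - (-13) = -92
a_6 = -3(-92) - 35 = 241
Sum = 1 + 4 + (-13) + 35 + (-92) + 241 = 176

176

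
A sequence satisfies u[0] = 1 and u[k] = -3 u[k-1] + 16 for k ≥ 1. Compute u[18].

The fixed point is 16/(1 + 3) = 4, so u[k] - 4 = -3(u[k-1] - 4).
Hence u[k] = -3·(-3)^k + 4.
u[18] = -3·(-3)^{18} + 4 = -3·387420489 + 4 = -1162261463.

-1162261463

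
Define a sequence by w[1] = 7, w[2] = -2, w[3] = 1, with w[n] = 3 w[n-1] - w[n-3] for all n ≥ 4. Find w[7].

-89

w[4] = 3*1 - 7 = -4
w[5] = 3*(-4) - (-2) = -10
w[6] = 3*(-10) - 1 = -31
w[7] = 3*(-31) - (-4) = -89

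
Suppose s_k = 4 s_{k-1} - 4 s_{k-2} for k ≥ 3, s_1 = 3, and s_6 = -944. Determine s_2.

-7

Let s_2 = v.
s_3 = -12 + 4v
s_4 = -48 + 12v
s_5 = -144 + 32v
s_6 = -384 + 80v
So -384 + 80v = -944, giving v = -7.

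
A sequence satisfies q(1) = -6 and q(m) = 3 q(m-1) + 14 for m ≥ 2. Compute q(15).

4782962

The fixed point is 14/(1 - 3) = -7, so q(m) + 7 = 3(q(m-1) + 7).
Hence q(m) = 1·3^{m-1} - 7.
q(15) = 1·3^{14} - 7 = 1·4782969 - 7 = 4782962.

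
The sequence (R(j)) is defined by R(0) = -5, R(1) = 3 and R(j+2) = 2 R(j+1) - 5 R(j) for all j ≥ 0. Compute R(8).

3979

R(2) = 2(3) - 5(-5) = 31
R(3) = 2(31) - 5(3) = 47
R(4) = 2(47) - 5(31) = -61
R(5) = 2(-61) - 5(47) = -357
R(6) = 2(-357) - 5(-61) = -409
R(7) = 2(-409) - 5(-357) = 967
R(8) = 2(967) - 5(-409) = 3979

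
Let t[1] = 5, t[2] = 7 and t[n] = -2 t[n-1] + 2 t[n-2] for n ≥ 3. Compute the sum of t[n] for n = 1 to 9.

t[3] = -2*7 + 2*5 = -4
t[4] = -2*(-4) + 2*7 = 22
t[5] = -2*22 + 2*(-4) = -52
t[6] = -2*(-52) + 2*22 = 148
t[7] = -2*148 + 2*(-52) = -400
t[8] = -2*(-400) + 2*148 = 1096
t[9] = -2*1096 + 2*(-400) = -2992
Sum = 5 + 7 + (-4) + 22 + (-52) + 148 + (-400) + 1096 + (-2992) = -2170

-2170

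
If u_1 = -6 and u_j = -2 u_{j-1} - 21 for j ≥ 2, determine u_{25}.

The fixed point is -21/(1 + 2) = -7, so u_j + 7 = -2(u_{j-1} + 7).
Hence u_j = 1·(-2)^{j-1} - 7.
u_{25} = 1·(-2)^{24} - 7 = 1·16777216 - 7 = 16777209.

16777209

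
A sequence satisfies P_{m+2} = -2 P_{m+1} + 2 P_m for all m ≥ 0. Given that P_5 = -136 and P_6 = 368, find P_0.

Rearranging, P_{m-2} = (P_m + 2 P_{m-1}) / 2.
P_4 = (368 + 2*(-136)) / 2 = 96/2 = 48
P_3 = (-136 + 2*48) / 2 = -40/2 = -20
P_2 = (48 + 2*(-20)) / 2 = 8/2 = 4
P_1 = (-20 + 2*4) / 2 = -12/2 = -6
P_0 = (4 + 2*(-6)) / 2 = -8/2 = -4

-4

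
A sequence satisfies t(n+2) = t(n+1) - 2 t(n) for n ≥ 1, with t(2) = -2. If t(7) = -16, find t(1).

-3

Let t(1) = y.
t(3) = -2 - 2y
t(4) = 2 - 2y
t(5) = 6 + 2y
t(6) = 2 + 6y
t(7) = -10 + 2y
So -10 + 2y = -16, giving y = -3.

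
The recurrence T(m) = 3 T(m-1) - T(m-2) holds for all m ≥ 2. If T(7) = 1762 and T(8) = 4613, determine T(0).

-7

Rearranging, T(m-2) = -(T(m) - 3 T(m-1)).
T(6) = -(4613 - 3·1762) = 673
T(5) = -(1762 - 3·673) = 257
T(4) = -(673 - 3·257) = 98
T(3) = -(257 - 3·98) = 37
T(2) = -(98 - 3·37) = 13
T(1) = -(37 - 3·13) = 2
T(0) = -(13 - 3·2) = -7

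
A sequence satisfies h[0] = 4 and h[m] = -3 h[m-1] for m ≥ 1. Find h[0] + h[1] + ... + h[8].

19684

h[1] = -3(4) = -12
h[2] = -3(-12) = 36
h[3] = -3(36) = -108
h[4] = -3(-108) = 324
h[5] = -3(324) = -972
h[6] = -3(-972) = 2916
h[7] = -3(2916) = -8748
h[8] = -3(-8748) = 26244
Sum = 4 + (-12) + 36 + (-108) + 324 + (-972) + 2916 + (-8748) + 26244 = 19684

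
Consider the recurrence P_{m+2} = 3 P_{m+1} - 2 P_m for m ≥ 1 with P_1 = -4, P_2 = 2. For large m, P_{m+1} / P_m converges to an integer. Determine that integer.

2

The characteristic equation is r^2 - 3r + 2 = 0, which factors as (r - 2)(r - 1) = 0.
So the roots are 2 and 1. Since |2| > |1| and the coefficient of 2^m is non-zero, the ratio tends to 2.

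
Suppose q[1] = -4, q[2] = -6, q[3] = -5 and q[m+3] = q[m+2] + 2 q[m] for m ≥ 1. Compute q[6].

-35

q[4] = (-5) + 2*(-4) = -13
q[5] = (-13) + 2*(-6) = -25
q[6] = (-25) + 2*(-5) = -35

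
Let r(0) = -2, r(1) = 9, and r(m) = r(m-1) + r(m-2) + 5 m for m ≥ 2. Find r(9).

r(2) = 9 + (-2) + 10 = 17
r(3) = 17 + 9 + 15 = 41
r(4) = 41 + 17 + 20 = 78
r(5) = 78 + 41 + 25 = 144
r(6) = 144 + 78 + 30 = 252
r(7) = 252 + 144 + 35 = 431
r(8) = 431 + 252 + 40 = 723
r(9) = 723 + 431 + 45 = 1199

1199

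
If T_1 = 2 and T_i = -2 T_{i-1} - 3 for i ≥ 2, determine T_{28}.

The fixed point is -3/(1 + 2) = -1, so T_i + 1 = -2(T_{i-1} + 1).
Hence T_i = 3·(-2)^{i-1} - 1.
T_{28} = 3·(-2)^{27} - 1 = 3·-134217728 - 1 = -402653185.

-402653185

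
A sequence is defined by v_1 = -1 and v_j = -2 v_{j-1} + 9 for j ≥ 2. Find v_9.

-1021

v_2 = -2*(-1) + 9 = 11
v_3 = -2*11 + 9 = -13
v_4 = -2*(-13) + 9 = 35
v_5 = -2*35 + 9 = -61
v_6 = -2*(-61) + 9 = 131
v_7 = -2*131 + 9 = -253
v_8 = -2*(-253) + 9 = 515
v_9 = -2*515 + 9 = -1021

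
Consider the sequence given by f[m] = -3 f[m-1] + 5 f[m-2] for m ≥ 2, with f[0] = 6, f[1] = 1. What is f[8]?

f[2] = -3·1 + 5·6 = 27
f[3] = -3·27 + 5·1 = -76
f[4] = -3·(-76) + 5·27 = 363
f[5] = -3·363 + 5·(-76) = -1469
f[6] = -3·(-1469) + 5·363 = 6222
f[7] = -3·6222 + 5·(-1469) = -26011
f[8] = -3·(-26011) + 5·6222 = 109143

109143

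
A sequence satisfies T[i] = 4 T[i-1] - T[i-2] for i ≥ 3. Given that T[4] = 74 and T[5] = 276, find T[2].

6

Rearranging, T[i-2] = -(T[i] - 4 T[i-1]).
T[3] = -(276 - 4*74) = 20
T[2] = -(74 - 4*20) = 6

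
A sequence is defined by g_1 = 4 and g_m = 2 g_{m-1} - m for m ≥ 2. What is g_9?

267

g_2 = 2*4 - 2 = 6
g_3 = 2*6 - 3 = 9
g_4 = 2*9 - 4 = 14
g_5 = 2*14 - 5 = 23
g_6 = 2*23 - 6 = 40
g_7 = 2*40 - 7 = 73
g_8 = 2*73 - 8 = 138
g_9 = 2*138 - 9 = 267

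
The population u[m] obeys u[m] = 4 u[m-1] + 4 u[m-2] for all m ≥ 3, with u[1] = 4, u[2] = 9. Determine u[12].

u[3] = 4·9 + 4·4 = 52
u[4] = 4·52 + 4·9 = 244
u[5] = 4·244 + 4·52 = 1184
u[6] = 4·1184 + 4·244 = 5712
u[7] = 4·5712 + 4·1184 = 27584
u[8] = 4·27584 + 4·5712 = 133184
u[9] = 4·133184 + 4·27584 = 643072
u[10] = 4·643072 + 4·133184 = 3105024
u[11] = 4·3105024 + 4·643072 = 14992384
u[12] = 4·14992384 + 4·3105024 = 72389632

72389632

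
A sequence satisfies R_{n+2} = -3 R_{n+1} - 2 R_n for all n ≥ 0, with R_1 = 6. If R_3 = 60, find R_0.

3

Let R_0 = v.
R_2 = -18 - 2v
R_3 = 42 + 6v
So 42 + 6v = 60, giving v = 3.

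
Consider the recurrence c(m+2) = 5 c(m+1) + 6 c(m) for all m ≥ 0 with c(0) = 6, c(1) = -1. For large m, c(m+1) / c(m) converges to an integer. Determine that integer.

The characteristic equation is r^2 - 5r - 6 = 0, which factors as (r - 6)(r + 1) = 0.
So the roots are 6 and -1. Since |6| > |-1| and the coefficient of 6^m is non-zero, the ratio tends to 6.

6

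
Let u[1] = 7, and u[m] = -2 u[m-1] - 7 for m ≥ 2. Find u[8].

u[2] = -2(7) - 7 = -21
u[3] = -2(-21) - 7 = 35
u[4] = -2(35) - 7 = -77
u[5] = -2(-77) - 7 = 147
u[6] = -2(147) - 7 = -301
u[7] = -2(-301) - 7 = 595
u[8] = -2(595) - 7 = -1197

-1197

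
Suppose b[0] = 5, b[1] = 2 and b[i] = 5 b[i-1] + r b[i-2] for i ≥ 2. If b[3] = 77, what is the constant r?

b[2] = 10 + 5r
b[3] = 50 + 27r
So 50 + 27r = 77, giving r = 1.

1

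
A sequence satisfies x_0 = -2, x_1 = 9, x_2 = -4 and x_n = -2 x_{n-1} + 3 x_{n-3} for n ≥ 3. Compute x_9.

14

x_3 = -2·(-4) + 3·(-2) = 2
x_4 = -2·2 + 3·9 = 23
x_5 = -2·23 + 3·(-4) = -58
x_6 = -2·(-58) + 3·2 = 122
x_7 = -2·122 + 3·23 = -175
x_8 = -2·(-175) + 3·(-58) = 176
x_9 = -2·176 + 3·122 = 14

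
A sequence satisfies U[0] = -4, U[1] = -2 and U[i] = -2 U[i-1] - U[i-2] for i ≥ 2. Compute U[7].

U[2] = -2*(-2) - (-4) = 8
U[3] = -2*8 - (-2) = -14
U[4] = -2*(-14) - 8 = 20
U[5] = -2*20 - (-14) = -26
U[6] = -2*(-26) - 20 = 32
U[7] = -2*32 - (-26) = -38

-38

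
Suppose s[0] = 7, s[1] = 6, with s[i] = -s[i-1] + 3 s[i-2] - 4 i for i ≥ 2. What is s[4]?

6

s[2] = -6 + 3(7) - 8 = 7
s[3] = -7 + 3(6) - 12 = -1
s[4] = -(-1) + 3(7) - 16 = 6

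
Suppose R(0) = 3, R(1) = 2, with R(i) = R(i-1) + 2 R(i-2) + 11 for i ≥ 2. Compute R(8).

R(2) = 2 + 2·3 + 11 = 19
R(3) = 19 + 2·2 + 11 = 34
R(4) = 34 + 2·19 + 11 = 83
R(5) = 83 + 2·34 + 11 = 162
R(6) = 162 + 2·83 + 11 = 339
R(7) = 339 + 2·162 + 11 = 674
R(8) = 674 + 2·339 + 11 = 1363

1363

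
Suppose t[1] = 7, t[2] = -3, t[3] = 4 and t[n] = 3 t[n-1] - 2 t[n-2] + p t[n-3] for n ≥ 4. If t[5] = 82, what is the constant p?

t[4] = 18 + 7p
t[5] = 46 + 18p
So 46 + 18p = 82, giving p = 2.

2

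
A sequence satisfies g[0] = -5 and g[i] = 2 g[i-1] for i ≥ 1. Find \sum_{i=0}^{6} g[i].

g[1] = 2(-5) = -10
g[2] = 2(-10) = -20
g[3] = 2(-20) = -40
g[4] = 2(-40) = -80
g[5] = 2(-80) = -160
g[6] = 2(-160) = -320
Sum = (-5) + (-10) + (-20) + (-40) + (-80) + (-160) + (-320) = -635

-635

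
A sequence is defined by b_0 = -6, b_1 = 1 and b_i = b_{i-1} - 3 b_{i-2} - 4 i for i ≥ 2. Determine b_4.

-53

b_2 = 1 - 3*(-6) - 8 = 11
b_3 = 11 - 3*1 - 12 = -4
b_4 = (-4) - 3*11 - 16 = -53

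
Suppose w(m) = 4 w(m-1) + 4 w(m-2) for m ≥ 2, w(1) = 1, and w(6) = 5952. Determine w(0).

Let w(0) = z.
w(2) = 4 + 4z
w(3) = 20 + 16z
w(4) = 96 + 80z
w(5) = 464 + 384z
w(6) = 2240 + 1856z
So 2240 + 1856z = 5952, giving z = 2.

2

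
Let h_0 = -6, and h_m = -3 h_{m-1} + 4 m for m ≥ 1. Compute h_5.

h_1 = -3·(-6) + 4 = 22
h_2 = -3·22 + 8 = -58
h_3 = -3·(-58) + 12 = 186
h_4 = -3·186 + 16 = -542
h_5 = -3·(-542) + 20 = 1646

1646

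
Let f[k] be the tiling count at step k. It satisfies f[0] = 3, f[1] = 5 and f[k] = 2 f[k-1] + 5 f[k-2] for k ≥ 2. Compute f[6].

3225

f[2] = 2*5 + 5*3 = 25
f[3] = 2*25 + 5*5 = 75
f[4] = 2*75 + 5*25 = 275
f[5] = 2*275 + 5*75 = 925
f[6] = 2*925 + 5*275 = 3225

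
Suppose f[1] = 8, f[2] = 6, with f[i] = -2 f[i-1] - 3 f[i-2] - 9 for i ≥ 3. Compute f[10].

2142

f[3] = -2*6 - 3*8 - 9 = -45
f[4] = -2*(-45) - 3*6 - 9 = 63
f[5] = -2*63 - 3*(-45) - 9 = 0
f[6] = -2*0 - 3*63 - 9 = -198
f[7] = -2*(-198) - 3*0 - 9 = 387
f[8] = -2*387 - 3*(-198) - 9 = -189
f[9] = -2*(-189) - 3*387 - 9 = -792
f[10] = -2*(-792) - 3*(-189) - 9 = 2142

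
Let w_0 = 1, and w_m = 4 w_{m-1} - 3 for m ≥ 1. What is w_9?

1

w_1 = 4(1) - 3 = 1
w_2 = 4(1) - 3 = 1
w_3 = 4(1) - 3 = 1
w_4 = 4(1) - 3 = 1
w_5 = 4(1) - 3 = 1
w_6 = 4(1) - 3 = 1
w_7 = 4(1) - 3 = 1
w_8 = 4(1) - 3 = 1
w_9 = 4(1) - 3 = 1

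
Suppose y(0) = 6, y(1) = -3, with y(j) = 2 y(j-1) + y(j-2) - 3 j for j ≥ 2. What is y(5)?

y(2) = 2(-3) + 6 - 6 = -6
y(3) = 2(-6) + (-3) - 9 = -24
y(4) = 2(-24) + (-6) - 12 = -66
y(5) = 2(-66) + (-24) - 15 = -171

-171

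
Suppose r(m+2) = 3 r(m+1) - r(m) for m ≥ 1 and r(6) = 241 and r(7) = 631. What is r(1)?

-1

Rearranging, r(m-2) = -(r(m) - 3 r(m-1)).
r(5) = -(631 - 3·241) = 92
r(4) = -(241 - 3·92) = 35
r(3) = -(92 - 3·35) = 13
r(2) = -(35 - 3·13) = 4
r(1) = -(13 - 3·4) = -1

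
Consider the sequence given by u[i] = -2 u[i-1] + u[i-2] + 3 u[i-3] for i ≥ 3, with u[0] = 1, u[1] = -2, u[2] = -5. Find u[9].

u[3] = -2·(-5) + (-2) + 3·1 = 11
u[4] = -2·11 + (-5) + 3·(-2) = -33
u[5] = -2·(-33) + 11 + 3·(-5) = 62
u[6] = -2·62 + (-33) + 3·11 = -124
u[7] = -2·(-124) + 62 + 3·(-33) = 211
u[8] = -2·211 + (-124) + 3·62 = -360
u[9] = -2·(-360) + 211 + 3·(-124) = 559

559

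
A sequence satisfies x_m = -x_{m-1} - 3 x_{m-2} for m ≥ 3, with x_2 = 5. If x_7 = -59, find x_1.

-7

Let x_1 = v.
x_3 = -5 - 3v
x_4 = -10 + 3v
x_5 = 25 + 6v
x_6 = 5 - 15v
x_7 = -80 - 3v
So -80 - 3v = -59, giving v = -7.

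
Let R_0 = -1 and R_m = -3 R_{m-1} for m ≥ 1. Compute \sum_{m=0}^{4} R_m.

-61

R_1 = -3(-1) = 3
R_2 = -3(3) = -9
R_3 = -3(-9) = 27
R_4 = -3(27) = -81
Sum = (-1) + 3 + (-9) + 27 + (-81) = -61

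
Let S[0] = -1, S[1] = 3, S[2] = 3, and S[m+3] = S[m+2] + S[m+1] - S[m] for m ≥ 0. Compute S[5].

11

S[3] = 3 + 3 - (-1) = 7
S[4] = 7 + 3 - 3 = 7
S[5] = 7 + 7 - 3 = 11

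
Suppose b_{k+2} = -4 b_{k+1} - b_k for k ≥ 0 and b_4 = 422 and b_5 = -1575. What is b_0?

-2

Rearranging, b_{k-2} = -(b_k + 4 b_{k-1}).
b_3 = -(-1575 + 4(422)) = -113
b_2 = -(422 + 4(-113)) = 30
b_1 = -(-113 + 4(30)) = -7
b_0 = -(30 + 4(-7)) = -2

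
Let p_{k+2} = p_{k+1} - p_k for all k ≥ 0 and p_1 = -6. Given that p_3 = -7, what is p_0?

Let p_0 = x.
p_2 = -6 - x
p_3 = -x
So -x = -7, giving x = 7.

7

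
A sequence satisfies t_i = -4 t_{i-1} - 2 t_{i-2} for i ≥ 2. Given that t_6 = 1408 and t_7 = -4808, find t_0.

-6

Rearranging, t_{i-2} = (t_i + 4 t_{i-1}) / -2.
t_5 = (-4808 + 4*1408) / -2 = 824/-2 = -412
t_4 = (1408 + 4*(-412)) / -2 = -240/-2 = 120
t_3 = (-412 + 4*120) / -2 = 68/-2 = -34
t_2 = (120 + 4*(-34)) / -2 = -16/-2 = 8
t_1 = (-34 + 4*8) / -2 = -2/-2 = 1
t_0 = (8 + 4*1) / -2 = 12/-2 = -6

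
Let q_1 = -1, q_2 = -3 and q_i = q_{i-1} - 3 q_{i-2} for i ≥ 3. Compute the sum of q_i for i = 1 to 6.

-4

q_3 = (-3) - 3*(-1) = 0
q_4 = 0 - 3*(-3) = 9
q_5 = 9 - 3*0 = 9
q_6 = 9 - 3*9 = -18
Sum = (-1) + (-3) + 0 + 9 + 9 + (-18) = -4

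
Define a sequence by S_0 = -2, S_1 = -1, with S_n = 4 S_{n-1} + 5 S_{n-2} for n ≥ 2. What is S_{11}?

-24414061

S_2 = 4(-1) + 5(-2) = -14
S_3 = 4(-14) + 5(-1) = -61
S_4 = 4(-61) + 5(-14) = -314
S_5 = 4(-314) + 5(-61) = -1561
S_6 = 4(-1561) + 5(-314) = -7814
S_7 = 4(-7814) + 5(-1561) = -39061
S_8 = 4(-39061) + 5(-7814) = -195314
S_9 = 4(-195314) + 5(-39061) = -976561
S_{10} = 4(-976561) + 5(-195314) = -4882814
S_{11} = 4(-4882814) + 5(-976561) = -24414061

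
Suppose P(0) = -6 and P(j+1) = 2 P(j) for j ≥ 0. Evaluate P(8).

-1536

P(1) = 2(-6) = -12
P(2) = 2(-12) = -24
P(3) = 2(-24) = -48
P(4) = 2(-48) = -96
P(5) = 2(-96) = -192
P(6) = 2(-192) = -384
P(7) = 2(-384) = -768
P(8) = 2(-768) = -1536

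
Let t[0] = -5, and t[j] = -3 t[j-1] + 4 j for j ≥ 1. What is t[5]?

t[1] = -3·(-5) + 4 = 19
t[2] = -3·19 + 8 = -49
t[3] = -3·(-49) + 12 = 159
t[4] = -3·159 + 16 = -461
t[5] = -3·(-461) + 20 = 1403

1403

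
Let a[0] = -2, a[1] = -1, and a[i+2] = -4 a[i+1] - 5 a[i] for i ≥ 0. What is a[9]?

4559

a[2] = -4·(-1) - 5·(-2) = 14
a[3] = -4·14 - 5·(-1) = -51
a[4] = -4·(-51) - 5·14 = 134
a[5] = -4·134 - 5·(-51) = -281
a[6] = -4·(-281) - 5·134 = 454
a[7] = -4·454 - 5·(-281) = -411
a[8] = -4·(-411) - 5·454 = -626
a[9] = -4·(-626) - 5·(-411) = 4559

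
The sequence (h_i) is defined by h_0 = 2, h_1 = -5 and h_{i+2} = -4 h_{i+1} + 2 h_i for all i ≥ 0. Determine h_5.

-2100

h_2 = -4*(-5) + 2*2 = 24
h_3 = -4*24 + 2*(-5) = -106
h_4 = -4*(-106) + 2*24 = 472
h_5 = -4*472 + 2*(-106) = -2100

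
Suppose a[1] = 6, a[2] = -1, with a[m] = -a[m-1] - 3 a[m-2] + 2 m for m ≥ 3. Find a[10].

a[3] = -(-1) - 3(6) + 6 = -11
a[4] = -(-11) - 3(-1) + 8 = 22
a[5] = -22 - 3(-11) + 10 = 21
a[6] = -21 - 3(22) + 12 = -75
a[7] = -(-75) - 3(21) + 14 = 26
a[8] = -26 - 3(-75) + 16 = 215
a[9] = -215 - 3(26) + 18 = -275
a[10] = -(-275) - 3(215) + 20 = -350

-350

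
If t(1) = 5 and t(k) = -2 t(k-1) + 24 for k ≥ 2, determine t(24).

25165832

The fixed point is 24/(1 + 2) = 8, so t(k) - 8 = -2(t(k-1) - 8).
Hence t(k) = -3·(-2)^{k-1} + 8.
t(24) = -3·(-2)^{23} + 8 = -3·-8388608 + 8 = 25165832.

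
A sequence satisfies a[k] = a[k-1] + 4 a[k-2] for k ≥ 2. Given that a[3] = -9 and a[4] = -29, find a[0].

-1

Rearranging, a[k-2] = (a[k] - a[k-1]) / 4.
a[2] = (-29 - (-9)) / 4 = -20/4 = -5
a[1] = (-9 - (-5)) / 4 = -4/4 = -1
a[0] = (-5 - (-1)) / 4 = -4/4 = -1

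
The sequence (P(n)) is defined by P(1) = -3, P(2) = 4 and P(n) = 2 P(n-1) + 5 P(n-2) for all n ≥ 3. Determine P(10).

-4836

P(3) = 2*4 + 5*(-3) = -7
P(4) = 2*(-7) + 5*4 = 6
P(5) = 2*6 + 5*(-7) = -23
P(6) = 2*(-23) + 5*6 = -16
P(7) = 2*(-16) + 5*(-23) = -147
P(8) = 2*(-147) + 5*(-16) = -374
P(9) = 2*(-374) + 5*(-147) = -1483
P(10) = 2*(-1483) + 5*(-374) = -4836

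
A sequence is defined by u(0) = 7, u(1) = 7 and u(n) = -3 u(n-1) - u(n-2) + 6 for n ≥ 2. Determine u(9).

20713

u(2) = -3·7 - 7 + 6 = -22
u(3) = -3·(-22) - 7 + 6 = 65
u(4) = -3·65 - (-22) + 6 = -167
u(5) = -3·(-167) - 65 + 6 = 442
u(6) = -3·442 - (-167) + 6 = -1153
u(7) = -3·(-1153) - 442 + 6 = 3023
u(8) = -3·3023 - (-1153) + 6 = -7910
u(9) = -3·(-7910) - 3023 + 6 = 20713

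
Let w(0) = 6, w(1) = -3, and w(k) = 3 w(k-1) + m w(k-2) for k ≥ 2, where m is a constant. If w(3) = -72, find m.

w(2) = -9 + 6m
w(3) = -27 + 15m
So -27 + 15m = -72, giving m = -3.

-3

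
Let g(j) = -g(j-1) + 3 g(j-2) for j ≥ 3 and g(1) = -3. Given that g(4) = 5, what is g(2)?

-1

Let g(2) = y.
g(3) = -9 - y
g(4) = 9 + 4y
So 9 + 4y = 5, giving y = -1.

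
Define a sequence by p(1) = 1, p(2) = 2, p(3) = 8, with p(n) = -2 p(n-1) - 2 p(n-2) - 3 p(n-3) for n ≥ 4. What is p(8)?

p(4) = -2(8) - 2(2) - 3(1) = -23
p(5) = -2(-23) - 2(8) - 3(2) = 24
p(6) = -2(24) - 2(-23) - 3(8) = -26
p(7) = -2(-26) - 2(24) - 3(-23) = 73
p(8) = -2(73) - 2(-26) - 3(24) = -166

-166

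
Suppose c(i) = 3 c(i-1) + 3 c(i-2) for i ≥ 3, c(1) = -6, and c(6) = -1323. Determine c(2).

Let c(2) = x.
c(3) = -18 + 3x
c(4) = -54 + 12x
c(5) = -216 + 45x
c(6) = -810 + 171x
So -810 + 171x = -1323, giving x = -3.

-3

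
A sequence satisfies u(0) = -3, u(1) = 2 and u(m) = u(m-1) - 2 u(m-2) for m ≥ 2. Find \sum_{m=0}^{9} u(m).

u(2) = 2 - 2(-3) = 8
u(3) = 8 - 2(2) = 4
u(4) = 4 - 2(8) = -12
u(5) = (-12) - 2(4) = -20
u(6) = (-20) - 2(-12) = 4
u(7) = 4 - 2(-20) = 44
u(8) = 44 - 2(4) = 36
u(9) = 36 - 2(44) = -52
Sum = (-3) + 2 + 8 + 4 + (-12) + (-20) + 4 + 44 + 36 + (-52) = 11

11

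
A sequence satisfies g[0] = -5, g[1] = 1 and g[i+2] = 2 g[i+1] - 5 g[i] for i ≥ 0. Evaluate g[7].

g[2] = 2·1 - 5·(-5) = 27
g[3] = 2·27 - 5·1 = 49
g[4] = 2·49 - 5·27 = -37
g[5] = 2·(-37) - 5·49 = -319
g[6] = 2·(-319) - 5·(-37) = -453
g[7] = 2·(-453) - 5·(-319) = 689

689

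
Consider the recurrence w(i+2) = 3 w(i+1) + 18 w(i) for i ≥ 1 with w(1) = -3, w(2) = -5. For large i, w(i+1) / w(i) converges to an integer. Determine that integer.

The characteristic equation is r^2 - 3r - 18 = 0, which factors as (r - 6)(r + 3) = 0.
So the roots are 6 and -3. Since |6| > |-3| and the coefficient of 6^i is non-zero, the ratio tends to 6.

6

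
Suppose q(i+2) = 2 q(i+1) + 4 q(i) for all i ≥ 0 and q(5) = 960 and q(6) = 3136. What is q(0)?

5

Rearranging, q(i-2) = (q(i) - 2 q(i-1)) / 4.
q(4) = (3136 - 2*960) / 4 = 1216/4 = 304
q(3) = (960 - 2*304) / 4 = 352/4 = 88
q(2) = (304 - 2*88) / 4 = 128/4 = 32
q(1) = (88 - 2*32) / 4 = 24/4 = 6
q(0) = (32 - 2*6) / 4 = 20/4 = 5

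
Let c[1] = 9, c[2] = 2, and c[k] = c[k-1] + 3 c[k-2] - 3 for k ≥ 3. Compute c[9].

c[3] = 2 + 3(9) - 3 = 26
c[4] = 26 + 3(2) - 3 = 29
c[5] = 29 + 3(26) - 3 = 104
c[6] = 104 + 3(29) - 3 = 188
c[7] = 188 + 3(104) - 3 = 497
c[8] = 497 + 3(188) - 3 = 1058
c[9] = 1058 + 3(497) - 3 = 2546

2546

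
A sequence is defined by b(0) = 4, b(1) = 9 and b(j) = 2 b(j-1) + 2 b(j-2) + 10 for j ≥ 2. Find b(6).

b(2) = 2*9 + 2*4 + 10 = 36
b(3) = 2*36 + 2*9 + 10 = 100
b(4) = 2*100 + 2*36 + 10 = 282
b(5) = 2*282 + 2*100 + 10 = 774
b(6) = 2*774 + 2*282 + 10 = 2122

2122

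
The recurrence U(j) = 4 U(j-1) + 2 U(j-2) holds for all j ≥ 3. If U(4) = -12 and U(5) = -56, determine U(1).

Rearranging, U(j-2) = (U(j) - 4 U(j-1)) / 2.
U(3) = (-56 - 4(-12)) / 2 = -8/2 = -4
U(2) = (-12 - 4(-4)) / 2 = 4/2 = 2
U(1) = (-4 - 4(2)) / 2 = -12/2 = -6

-6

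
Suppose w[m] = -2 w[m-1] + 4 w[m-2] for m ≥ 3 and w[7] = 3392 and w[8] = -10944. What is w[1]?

5

Rearranging, w[m-2] = (w[m] + 2 w[m-1]) / 4.
w[6] = (-10944 + 2(3392)) / 4 = -4160/4 = -1040
w[5] = (3392 + 2(-1040)) / 4 = 1312/4 = 328
w[4] = (-1040 + 2(328)) / 4 = -384/4 = -96
w[3] = (328 + 2(-96)) / 4 = 136/4 = 34
w[2] = (-96 + 2(34)) / 4 = -28/4 = -7
w[1] = (34 + 2(-7)) / 4 = 20/4 = 5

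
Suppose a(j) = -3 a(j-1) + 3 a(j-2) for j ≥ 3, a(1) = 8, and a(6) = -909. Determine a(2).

1

Let a(2) = y.
a(3) = 24 - 3y
a(4) = -72 + 12y
a(5) = 288 - 45y
a(6) = -1080 + 171y
So -1080 + 171y = -909, giving y = 1.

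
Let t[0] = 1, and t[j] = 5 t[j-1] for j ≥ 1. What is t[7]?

t[1] = 5*1 = 5
t[2] = 5*5 = 25
t[3] = 5*25 = 125
t[4] = 5*125 = 625
t[5] = 5*625 = 3125
t[6] = 5*3125 = 15625
t[7] = 5*15625 = 78125

78125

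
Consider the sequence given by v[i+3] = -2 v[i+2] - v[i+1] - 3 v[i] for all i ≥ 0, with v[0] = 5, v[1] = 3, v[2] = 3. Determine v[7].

-351

v[3] = -2(3) - 3 - 3(5) = -24
v[4] = -2(-24) - 3 - 3(3) = 36
v[5] = -2(36) - (-24) - 3(3) = -57
v[6] = -2(-57) - 36 - 3(-24) = 150
v[7] = -2(150) - (-57) - 3(36) = -351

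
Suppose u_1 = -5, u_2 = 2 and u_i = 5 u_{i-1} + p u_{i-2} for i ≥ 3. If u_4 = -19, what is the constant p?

u_3 = 10 - 5p
u_4 = 50 - 23p
So 50 - 23p = -19, giving p = 3.

3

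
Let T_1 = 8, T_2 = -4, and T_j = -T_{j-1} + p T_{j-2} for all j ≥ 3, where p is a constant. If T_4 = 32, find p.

T_3 = 4 + 8p
T_4 = -4 - 12p
So -4 - 12p = 32, giving p = -3.

-3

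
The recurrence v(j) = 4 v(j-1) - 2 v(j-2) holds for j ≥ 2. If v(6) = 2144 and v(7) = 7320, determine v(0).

Rearranging, v(j-2) = (v(j) - 4 v(j-1)) / -2.
v(5) = (7320 - 4(2144)) / -2 = -1256/-2 = 628
v(4) = (2144 - 4(628)) / -2 = -368/-2 = 184
v(3) = (628 - 4(184)) / -2 = -108/-2 = 54
v(2) = (184 - 4(54)) / -2 = -32/-2 = 16
v(1) = (54 - 4(16)) / -2 = -10/-2 = 5
v(0) = (16 - 4(5)) / -2 = -4/-2 = 2

2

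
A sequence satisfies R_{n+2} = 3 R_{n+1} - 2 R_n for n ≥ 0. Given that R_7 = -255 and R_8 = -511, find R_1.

Rearranging, R_{n-2} = (R_n - 3 R_{n-1}) / -2.
R_6 = (-511 - 3·(-255)) / -2 = 254/-2 = -127
R_5 = (-255 - 3·(-127)) / -2 = 126/-2 = -63
R_4 = (-127 - 3·(-63)) / -2 = 62/-2 = -31
R_3 = (-63 - 3·(-31)) / -2 = 30/-2 = -15
R_2 = (-31 - 3·(-15)) / -2 = 14/-2 = -7
R_1 = (-15 - 3·(-7)) / -2 = 6/-2 = -3

-3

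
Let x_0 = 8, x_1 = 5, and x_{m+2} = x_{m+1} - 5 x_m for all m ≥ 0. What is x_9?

x_2 = 5 - 5*8 = -35
x_3 = (-35) - 5*5 = -60
x_4 = (-60) - 5*(-35) = 115
x_5 = 115 - 5*(-60) = 415
x_6 = 415 - 5*115 = -160
x_7 = (-160) - 5*415 = -2235
x_8 = (-2235) - 5*(-160) = -1435
x_9 = (-1435) - 5*(-2235) = 9740

9740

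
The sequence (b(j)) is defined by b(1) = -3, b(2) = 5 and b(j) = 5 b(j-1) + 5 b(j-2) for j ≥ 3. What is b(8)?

b(3) = 5·5 + 5·(-3) = 10
b(4) = 5·10 + 5·5 = 75
b(5) = 5·75 + 5·10 = 425
b(6) = 5·425 + 5·75 = 2500
b(7) = 5·2500 + 5·425 = 14625
b(8) = 5·14625 + 5·2500 = 85625

85625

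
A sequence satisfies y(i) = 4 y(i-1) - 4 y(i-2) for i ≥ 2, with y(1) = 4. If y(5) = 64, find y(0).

Let y(0) = x.
y(2) = 16 - 4x
y(3) = 48 - 16x
y(4) = 128 - 48x
y(5) = 320 - 128x
So 320 - 128x = 64, giving x = 2.

2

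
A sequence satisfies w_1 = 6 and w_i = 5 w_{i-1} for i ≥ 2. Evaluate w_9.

2343750

w_2 = 5(6) = 30
w_3 = 5(30) = 150
w_4 = 5(150) = 750
w_5 = 5(750) = 3750
w_6 = 5(3750) = 18750
w_7 = 5(18750) = 93750
w_8 = 5(93750) = 468750
w_9 = 5(468750) = 2343750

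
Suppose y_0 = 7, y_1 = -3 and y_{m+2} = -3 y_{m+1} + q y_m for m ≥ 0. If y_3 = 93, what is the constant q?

-5

y_2 = 9 + 7q
y_3 = -27 - 24q
So -27 - 24q = 93, giving q = -5.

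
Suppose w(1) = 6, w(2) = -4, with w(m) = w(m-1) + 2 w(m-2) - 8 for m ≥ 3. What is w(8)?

w(3) = (-4) + 2*6 - 8 = 0
w(4) = 0 + 2*(-4) - 8 = -16
w(5) = (-16) + 2*0 - 8 = -24
w(6) = (-24) + 2*(-16) - 8 = -64
w(7) = (-64) + 2*(-24) - 8 = -120
w(8) = (-120) + 2*(-64) - 8 = -256

-256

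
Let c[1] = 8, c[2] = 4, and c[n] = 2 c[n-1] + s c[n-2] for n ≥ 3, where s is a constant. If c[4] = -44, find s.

c[3] = 8 + 8s
c[4] = 16 + 20s
So 16 + 20s = -44, giving s = -3.

-3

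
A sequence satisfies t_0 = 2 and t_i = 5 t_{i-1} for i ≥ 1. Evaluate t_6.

31250

t_1 = 5*2 = 10
t_2 = 5*10 = 50
t_3 = 5*50 = 250
t_4 = 5*250 = 1250
t_5 = 5*1250 = 6250
t_6 = 5*6250 = 31250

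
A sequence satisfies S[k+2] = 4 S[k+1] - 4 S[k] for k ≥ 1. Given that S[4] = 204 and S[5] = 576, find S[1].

Rearranging, S[k-2] = (S[k] - 4 S[k-1]) / -4.
S[3] = (576 - 4*204) / -4 = -240/-4 = 60
S[2] = (204 - 4*60) / -4 = -36/-4 = 9
S[1] = (60 - 4*9) / -4 = 24/-4 = -6

-6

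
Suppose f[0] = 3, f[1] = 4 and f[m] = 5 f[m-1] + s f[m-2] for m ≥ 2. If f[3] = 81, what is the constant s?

-1

f[2] = 20 + 3s
f[3] = 100 + 19s
So 100 + 19s = 81, giving s = -1.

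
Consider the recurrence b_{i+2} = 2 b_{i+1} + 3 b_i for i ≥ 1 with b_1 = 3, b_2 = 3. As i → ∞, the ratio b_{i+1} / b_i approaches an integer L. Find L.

3

The characteristic equation is r^2 - 2r - 3 = 0, which factors as (r - 3)(r + 1) = 0.
So the roots are 3 and -1. Since |3| > |-1| and the coefficient of 3^i is non-zero, the ratio tends to 3.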